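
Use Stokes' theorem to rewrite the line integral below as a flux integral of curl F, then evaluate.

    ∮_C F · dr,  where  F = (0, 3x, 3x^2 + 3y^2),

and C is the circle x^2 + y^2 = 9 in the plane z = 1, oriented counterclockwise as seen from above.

Let S be the flat disk x^2 + y^2 ≤ 9 in the plane z = 1, with upward unit normal n̂ = ẑ. By Stokes' theorem,

    ∮_C F · dr = ∬_S (∇ × F) · n̂ dS = ∬_D (curl F)_z dA,

where D is the disk x^2 + y^2 ≤ 9.

Compute the curl of F = (0, 3x, 3x^2 + 3y^2):
    (∇ × F)_x = ∂F_z/∂y - ∂F_y/∂z = 6y,
    (∇ × F)_y = ∂F_x/∂z - ∂F_z/∂x = -6x,
    (∇ × F)_z = ∂F_y/∂x - ∂F_x/∂y = 3.

On z = 1, (curl F)_z = 3.

Convert to polar (x = r cos θ, y = r sin θ, dA = r dr dθ); the integrand becomes 3, so

    ∬_D (curl F)_z dA = ∫_0^{2π} ∫_0^{3} (3) · r dr dθ.

Inner (r from 0 to 3): 27/2.
Outer (θ from 0 to 2π): 27π.

Therefore ∮_C F · dr = 27π.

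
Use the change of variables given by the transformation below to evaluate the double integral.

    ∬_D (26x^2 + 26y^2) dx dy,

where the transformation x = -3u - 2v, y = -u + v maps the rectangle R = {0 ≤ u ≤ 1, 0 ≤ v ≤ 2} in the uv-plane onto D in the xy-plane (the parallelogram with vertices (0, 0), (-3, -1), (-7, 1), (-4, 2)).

Compute the Jacobian determinant of (x, y) with respect to (u, v):

    ∂(x,y)/∂(u,v) = | -3  -2 | = (-3)(1) - (-2)(-1) = -5.
                   | -1  1 |

Its absolute value is |J| = 5 (the area scaling factor).

Substituting x = -3u - 2v, y = -u + v into the integrand,

    26x^2 + 26y^2 → 260u^2 + 260u v + 130v^2,

so the integral becomes

    ∬_R (260u^2 + 260u v + 130v^2) · |J| du dv = ∫_0^1 ∫_0^2 (1300u^2 + 1300u v + 650v^2) dv du.

Inner (v): 2600u^2 + 2600u + 5200/3.
Outer (u): 3900.

Therefore ∬_D (26x^2 + 26y^2) dx dy = 3900.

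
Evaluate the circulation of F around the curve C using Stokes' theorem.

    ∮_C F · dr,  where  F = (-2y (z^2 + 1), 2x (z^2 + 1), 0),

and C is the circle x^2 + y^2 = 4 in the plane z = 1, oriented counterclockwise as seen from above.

Let S be the flat disk x^2 + y^2 ≤ 4 in the plane z = 1, with upward unit normal n̂ = ẑ. By Stokes' theorem,

    ∮_C F · dr = ∬_S (∇ × F) · n̂ dS = ∬_D (curl F)_z dA,

where D is the disk x^2 + y^2 ≤ 4.

Compute the curl of F = (-2y (z^2 + 1), 2x (z^2 + 1), 0):
    (∇ × F)_x = ∂F_z/∂y - ∂F_y/∂z = -4x z,
    (∇ × F)_y = ∂F_x/∂z - ∂F_z/∂x = -4y z,
    (∇ × F)_z = ∂F_y/∂x - ∂F_x/∂y = 4z^2 + 4.

On z = 1, (curl F)_z = 8.

Convert to polar (x = r cos θ, y = r sin θ, dA = r dr dθ); the integrand becomes 8, so

    ∬_D (curl F)_z dA = ∫_0^{2π} ∫_0^{2} (8) · r dr dθ.

Inner (r from 0 to 2): 16.
Outer (θ from 0 to 2π): 32π.

Therefore ∮_C F · dr = 32π.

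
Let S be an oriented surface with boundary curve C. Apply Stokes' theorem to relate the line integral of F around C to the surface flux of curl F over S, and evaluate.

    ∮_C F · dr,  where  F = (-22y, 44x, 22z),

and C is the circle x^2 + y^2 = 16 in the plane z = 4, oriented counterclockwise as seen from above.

Let S be the flat disk x^2 + y^2 ≤ 16 in the plane z = 4, with upward unit normal n̂ = ẑ. By Stokes' theorem,

    ∮_C F · dr = ∬_S (∇ × F) · n̂ dS = ∬_D (curl F)_z dA,

where D is the disk x^2 + y^2 ≤ 16.

Compute the curl of F = (-22y, 44x, 22z):
    (∇ × F)_x = ∂F_z/∂y - ∂F_y/∂z = 0,
    (∇ × F)_y = ∂F_x/∂z - ∂F_z/∂x = 0,
    (∇ × F)_z = ∂F_y/∂x - ∂F_x/∂y = 66.

On z = 4, (curl F)_z = 66.

Convert to polar (x = r cos θ, y = r sin θ, dA = r dr dθ); the integrand becomes 66, so

    ∬_D (curl F)_z dA = ∫_0^{2π} ∫_0^{4} (66) · r dr dθ.

Inner (r from 0 to 4): 528.
Outer (θ from 0 to 2π): 1056π.

Therefore ∮_C F · dr = 1056π.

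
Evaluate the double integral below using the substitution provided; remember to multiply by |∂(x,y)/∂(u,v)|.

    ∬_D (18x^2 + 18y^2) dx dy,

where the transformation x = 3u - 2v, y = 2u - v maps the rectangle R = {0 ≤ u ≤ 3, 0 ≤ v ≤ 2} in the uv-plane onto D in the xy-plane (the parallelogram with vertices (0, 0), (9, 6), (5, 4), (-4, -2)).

Compute the Jacobian determinant of (x, y) with respect to (u, v):

    ∂(x,y)/∂(u,v) = | 3  -2 | = (3)(-1) - (-2)(2) = 1.
                   | 2  -1 |

Its absolute value is |J| = 1 (the area scaling factor).

Substituting x = 3u - 2v, y = 2u - v into the integrand,

    18x^2 + 18y^2 → 234u^2 - 288u v + 90v^2,

so the integral becomes

    ∬_R (234u^2 - 288u v + 90v^2) · |J| du dv = ∫_0^3 ∫_0^2 (234u^2 - 288u v + 90v^2) dv du.

Inner (v): 468u^2 - 576u + 240.
Outer (u): 2340.

Therefore ∬_D (18x^2 + 18y^2) dx dy = 2340.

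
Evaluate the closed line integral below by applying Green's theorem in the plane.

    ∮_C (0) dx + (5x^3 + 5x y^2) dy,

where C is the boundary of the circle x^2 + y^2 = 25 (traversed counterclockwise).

Green's theorem converts the closed line integral into a double integral over the enclosed region D:

    ∮_C P dx + Q dy = ∬_D (∂Q/∂x - ∂P/∂y) dA.

Here P = 0, Q = 5x^3 + 5x y^2, so

    ∂Q/∂x = 15x^2 + 5y^2,    ∂P/∂y = 0,
    ∂Q/∂x - ∂P/∂y = 15x^2 + 5y^2.

D is the region x^2 + y^2 ≤ 25. Evaluating the double integral:

In polar coordinates (x = r cos θ, y = r sin θ, dA = r dr dθ) the integrand becomes 5r^2(cos(2θ) + 2), so

    ∬_D (15x^2 + 5y^2) dA = ∫_0^{2π} ∫_0^{5} (5r^2(cos(2θ) + 2)) · r dr dθ.

Inner (r from 0 to 5): 3125cos(2θ)/4 + 3125/2.
Outer (θ from 0 to 2π): 3125π.

Therefore ∮_C P dx + Q dy = 3125π.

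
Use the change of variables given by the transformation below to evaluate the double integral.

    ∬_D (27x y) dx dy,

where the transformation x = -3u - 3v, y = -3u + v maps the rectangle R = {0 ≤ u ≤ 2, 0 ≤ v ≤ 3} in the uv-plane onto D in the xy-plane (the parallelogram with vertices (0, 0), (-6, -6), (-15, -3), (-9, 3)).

Compute the Jacobian determinant of (x, y) with respect to (u, v):

    ∂(x,y)/∂(u,v) = | -3  -3 | = (-3)(1) - (-3)(-3) = -12.
                   | -3  1 |

Its absolute value is |J| = 12 (the area scaling factor).

Substituting x = -3u - 3v, y = -3u + v into the integrand,

    27x y → 243u^2 + 162u v - 81v^2,

so the integral becomes

    ∬_R (243u^2 + 162u v - 81v^2) · |J| du dv = ∫_0^2 ∫_0^3 (2916u^2 + 1944u v - 972v^2) dv du.

Inner (v): 8748u^2 + 8748u - 8748.
Outer (u): 23328.

Therefore ∬_D (27x y) dx dy = 23328.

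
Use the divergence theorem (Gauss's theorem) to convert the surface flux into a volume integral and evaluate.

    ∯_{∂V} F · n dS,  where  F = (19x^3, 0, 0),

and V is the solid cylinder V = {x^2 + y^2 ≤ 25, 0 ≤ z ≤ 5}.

By the divergence theorem,

    ∯_{∂V} F · n dS = ∭_V (∇ · F) dV.

Compute the divergence:
    ∇ · F = ∂F_x/∂x + ∂F_y/∂y + ∂F_z/∂z = 57x^2 + 0 + 0 = 57x^2.

In cylindrical coordinates, x = r cos(θ), y = r sin(θ), z = z, dV = r dr dθ dz, with 0 ≤ r ≤ 5, 0 ≤ θ ≤ 2π, 0 ≤ z ≤ 5.

The integrand, after substitution and multiplying by the volume element, becomes (57r^2cos(θ)^2) · r, so

    ∭_V (∇·F) dV = ∫_0^{2π} ∫_0^{5} ∫_0^{5} (57r^2cos(θ)^2) · r dz dr dθ.

Inner (z from 0 to 5): 285r^3cos(θ)^2.
Middle (r from 0 to 5): 178125cos(θ)^2/4.
Outer (θ from 0 to 2π): 178125π/4.

Therefore ∯_{∂V} F · n dS = 178125π/4.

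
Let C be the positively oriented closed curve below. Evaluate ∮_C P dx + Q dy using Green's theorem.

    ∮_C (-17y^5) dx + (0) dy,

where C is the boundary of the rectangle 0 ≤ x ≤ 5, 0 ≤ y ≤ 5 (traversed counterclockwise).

Green's theorem converts the closed line integral into a double integral over the enclosed region D:

    ∮_C P dx + Q dy = ∬_D (∂Q/∂x - ∂P/∂y) dA.

Here P = -17y^5, Q = 0, so

    ∂Q/∂x = 0,    ∂P/∂y = -85y^4,
    ∂Q/∂x - ∂P/∂y = 85y^4.

D is the region 0 ≤ x ≤ 5, 0 ≤ y ≤ 5. Evaluating the double integral:

    ∬_D (85y^4) dA = ∫_0^{5} ∫_0^{5} (85y^4) dy dx.

Inner (y from 0 to 5): 53125.
Outer (x from 0 to 5): 265625.

Therefore ∮_C P dx + Q dy = 265625.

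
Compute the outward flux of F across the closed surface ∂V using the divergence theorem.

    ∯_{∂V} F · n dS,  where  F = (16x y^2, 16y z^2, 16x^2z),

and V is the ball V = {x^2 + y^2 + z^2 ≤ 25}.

By the divergence theorem,

    ∯_{∂V} F · n dS = ∭_V (∇ · F) dV.

Compute the divergence:
    ∇ · F = ∂F_x/∂x + ∂F_y/∂y + ∂F_z/∂z = 16y^2 + 16z^2 + 16x^2 = 16x^2 + 16y^2 + 16z^2.

In spherical coordinates, x = ρ sin(φ) cos(θ), y = ρ sin(φ) sin(θ), z = ρ cos(φ), dV = ρ^2 sin(φ) dρ dφ dθ, with 0 ≤ ρ ≤ 5, 0 ≤ φ ≤ π, 0 ≤ θ ≤ 2π.

The integrand, after substitution and multiplying by the volume element, becomes (16ρ^2) · ρ^2 sin(φ), so

    ∭_V (∇·F) dV = ∫_0^{2π} ∫_0^{π} ∫_0^{5} (16ρ^2) · ρ^2 sin(φ) dρ dφ dθ.

Inner (ρ from 0 to 5): 10000sin(φ).
Middle (φ from 0 to π): 20000.
Outer (θ from 0 to 2π): 40000π.

Therefore ∯_{∂V} F · n dS = 40000π.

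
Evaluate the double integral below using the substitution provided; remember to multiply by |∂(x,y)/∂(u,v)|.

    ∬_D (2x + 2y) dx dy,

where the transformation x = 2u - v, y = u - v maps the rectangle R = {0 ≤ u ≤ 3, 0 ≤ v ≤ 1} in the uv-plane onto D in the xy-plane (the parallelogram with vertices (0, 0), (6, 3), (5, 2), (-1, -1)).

Compute the Jacobian determinant of (x, y) with respect to (u, v):

    ∂(x,y)/∂(u,v) = | 2  -1 | = (2)(-1) - (-1)(1) = -1.
                   | 1  -1 |

Its absolute value is |J| = 1 (the area scaling factor).

Substituting x = 2u - v, y = u - v into the integrand,

    2x + 2y → 6u - 4v,

so the integral becomes

    ∬_R (6u - 4v) · |J| du dv = ∫_0^3 ∫_0^1 (6u - 4v) dv du.

Inner (v): 6u - 2.
Outer (u): 21.

Therefore ∬_D (2x + 2y) dx dy = 21.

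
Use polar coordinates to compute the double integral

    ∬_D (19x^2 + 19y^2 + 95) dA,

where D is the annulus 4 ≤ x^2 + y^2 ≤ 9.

The region D is 2 ≤ r ≤ 3, 0 ≤ θ ≤ 2π in polar coordinates, where x = r cos(θ), y = r sin(θ), and dA = r dr dθ.

Under the substitution, the integrand becomes 19r^2 + 95, so

    ∬_D (19x^2 + 19y^2 + 95) dA = ∫_{0}^{2π} ∫_{2}^{3} (19r^2 + 95) · r dr dθ.

Inner integral (in r): ∫_{2}^{3} (19r^2 + 95) · r dr = 2185/4.

Outer integral (in θ): ∫_{0}^{2π} (2185/4) dθ = 2185π/2.

Therefore ∬_D (19x^2 + 19y^2 + 95) dA = 2185π/2.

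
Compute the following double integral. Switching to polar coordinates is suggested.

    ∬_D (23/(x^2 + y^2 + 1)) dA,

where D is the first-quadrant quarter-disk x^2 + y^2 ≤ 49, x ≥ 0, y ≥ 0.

The region D is 0 ≤ r ≤ 7, 0 ≤ θ ≤ π/2 in polar coordinates, where x = r cos(θ), y = r sin(θ), and dA = r dr dθ.

Under the substitution, the integrand becomes 23/(r^2 + 1), so

    ∬_D (23/(x^2 + y^2 + 1)) dA = ∫_{0}^{π/2} ∫_{0}^{7} (23/(r^2 + 1)) · r dr dθ.

Inner integral (in r): ∫_{0}^{7} (23/(r^2 + 1)) · r dr = 23log(50)/2.

Outer integral (in θ): ∫_{0}^{π/2} (23log(50)/2) dθ = 23π log(50)/4.

Therefore ∬_D (23/(x^2 + y^2 + 1)) dA = 23π log(50)/4.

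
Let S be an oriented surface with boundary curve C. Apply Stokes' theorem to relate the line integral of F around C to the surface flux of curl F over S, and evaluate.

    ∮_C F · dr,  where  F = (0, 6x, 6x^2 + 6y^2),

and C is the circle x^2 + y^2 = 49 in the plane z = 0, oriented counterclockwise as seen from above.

Let S be the flat disk x^2 + y^2 ≤ 49 in the plane z = 0, with upward unit normal n̂ = ẑ. By Stokes' theorem,

    ∮_C F · dr = ∬_S (∇ × F) · n̂ dS = ∬_D (curl F)_z dA,

where D is the disk x^2 + y^2 ≤ 49.

Compute the curl of F = (0, 6x, 6x^2 + 6y^2):
    (∇ × F)_x = ∂F_z/∂y - ∂F_y/∂z = 12y,
    (∇ × F)_y = ∂F_x/∂z - ∂F_z/∂x = -12x,
    (∇ × F)_z = ∂F_y/∂x - ∂F_x/∂y = 6.

On z = 0, (curl F)_z = 6.

Convert to polar (x = r cos θ, y = r sin θ, dA = r dr dθ); the integrand becomes 6, so

    ∬_D (curl F)_z dA = ∫_0^{2π} ∫_0^{7} (6) · r dr dθ.

Inner (r from 0 to 7): 147.
Outer (θ from 0 to 2π): 294π.

Therefore ∮_C F · dr = 294π.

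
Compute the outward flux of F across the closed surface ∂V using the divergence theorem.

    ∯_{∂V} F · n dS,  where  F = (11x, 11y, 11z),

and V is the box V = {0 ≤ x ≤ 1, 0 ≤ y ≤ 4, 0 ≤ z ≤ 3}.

By the divergence theorem,

    ∯_{∂V} F · n dS = ∭_V (∇ · F) dV.

Compute the divergence:
    ∇ · F = ∂F_x/∂x + ∂F_y/∂y + ∂F_z/∂z = 11 + 11 + 11 = 33.

V is a rectangular box, so dV = dx dy dz with 0 ≤ x ≤ 1, 0 ≤ y ≤ 4, 0 ≤ z ≤ 3.

Integrate (33) over V as an iterated integral:

    ∭_V (∇·F) dV = ∫_0^{1} ∫_0^{4} ∫_0^{3} (33) dz dy dx.

Inner (z from 0 to 3): 99.
Middle (y from 0 to 4): 396.
Outer (x from 0 to 1): 396.

Therefore ∯_{∂V} F · n dS = 396.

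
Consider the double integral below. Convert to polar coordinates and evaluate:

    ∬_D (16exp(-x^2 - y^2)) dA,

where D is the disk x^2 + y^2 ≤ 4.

The region D is 0 ≤ r ≤ 2, 0 ≤ θ ≤ 2π in polar coordinates, where x = r cos(θ), y = r sin(θ), and dA = r dr dθ.

Under the substitution, the integrand becomes 16exp(-r^2), so

    ∬_D (16exp(-x^2 - y^2)) dA = ∫_{0}^{2π} ∫_{0}^{2} (16exp(-r^2)) · r dr dθ.

Inner integral (in r): ∫_{0}^{2} (16exp(-r^2)) · r dr = 8 - 8exp(-4).

Outer integral (in θ): ∫_{0}^{2π} (8 - 8exp(-4)) dθ = -16π exp(-4) + 16π.

Therefore ∬_D (16exp(-x^2 - y^2)) dA = -16π exp(-4) + 16π.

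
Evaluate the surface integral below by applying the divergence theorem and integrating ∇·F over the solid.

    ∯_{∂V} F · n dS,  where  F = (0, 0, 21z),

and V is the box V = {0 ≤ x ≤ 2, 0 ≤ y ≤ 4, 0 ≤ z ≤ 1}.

By the divergence theorem,

    ∯_{∂V} F · n dS = ∭_V (∇ · F) dV.

Compute the divergence:
    ∇ · F = ∂F_x/∂x + ∂F_y/∂y + ∂F_z/∂z = 0 + 0 + 21 = 21.

V is a rectangular box, so dV = dx dy dz with 0 ≤ x ≤ 2, 0 ≤ y ≤ 4, 0 ≤ z ≤ 1.

Integrate (21) over V as an iterated integral:

    ∭_V (∇·F) dV = ∫_0^{2} ∫_0^{4} ∫_0^{1} (21) dz dy dx.

Inner (z from 0 to 1): 21.
Middle (y from 0 to 4): 84.
Outer (x from 0 to 2): 168.

Therefore ∯_{∂V} F · n dS = 168.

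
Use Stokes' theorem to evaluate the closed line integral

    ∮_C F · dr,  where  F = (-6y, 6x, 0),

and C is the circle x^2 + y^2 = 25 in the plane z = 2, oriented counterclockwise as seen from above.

Let S be the flat disk x^2 + y^2 ≤ 25 in the plane z = 2, with upward unit normal n̂ = ẑ. By Stokes' theorem,

    ∮_C F · dr = ∬_S (∇ × F) · n̂ dS = ∬_D (curl F)_z dA,

where D is the disk x^2 + y^2 ≤ 25.

Compute the curl of F = (-6y, 6x, 0):
    (∇ × F)_x = ∂F_z/∂y - ∂F_y/∂z = 0,
    (∇ × F)_y = ∂F_x/∂z - ∂F_z/∂x = 0,
    (∇ × F)_z = ∂F_y/∂x - ∂F_x/∂y = 12.

On z = 2, (curl F)_z = 12.

Convert to polar (x = r cos θ, y = r sin θ, dA = r dr dθ); the integrand becomes 12, so

    ∬_D (curl F)_z dA = ∫_0^{2π} ∫_0^{5} (12) · r dr dθ.

Inner (r from 0 to 5): 150.
Outer (θ from 0 to 2π): 300π.

Therefore ∮_C F · dr = 300π.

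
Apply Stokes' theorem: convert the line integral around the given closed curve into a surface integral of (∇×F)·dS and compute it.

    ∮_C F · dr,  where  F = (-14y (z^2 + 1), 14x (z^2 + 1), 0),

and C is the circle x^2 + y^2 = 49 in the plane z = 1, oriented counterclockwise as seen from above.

Let S be the flat disk x^2 + y^2 ≤ 49 in the plane z = 1, with upward unit normal n̂ = ẑ. By Stokes' theorem,

    ∮_C F · dr = ∬_S (∇ × F) · n̂ dS = ∬_D (curl F)_z dA,

where D is the disk x^2 + y^2 ≤ 49.

Compute the curl of F = (-14y (z^2 + 1), 14x (z^2 + 1), 0):
    (∇ × F)_x = ∂F_z/∂y - ∂F_y/∂z = -28x z,
    (∇ × F)_y = ∂F_x/∂z - ∂F_z/∂x = -28y z,
    (∇ × F)_z = ∂F_y/∂x - ∂F_x/∂y = 28z^2 + 28.

On z = 1, (curl F)_z = 56.

Convert to polar (x = r cos θ, y = r sin θ, dA = r dr dθ); the integrand becomes 56, so

    ∬_D (curl F)_z dA = ∫_0^{2π} ∫_0^{7} (56) · r dr dθ.

Inner (r from 0 to 7): 1372.
Outer (θ from 0 to 2π): 2744π.

Therefore ∮_C F · dr = 2744π.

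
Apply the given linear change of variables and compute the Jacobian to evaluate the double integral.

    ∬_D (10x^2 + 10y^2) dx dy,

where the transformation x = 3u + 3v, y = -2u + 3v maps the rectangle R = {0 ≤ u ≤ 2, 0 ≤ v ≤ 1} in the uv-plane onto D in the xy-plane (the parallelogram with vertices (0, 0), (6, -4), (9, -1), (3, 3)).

Compute the Jacobian determinant of (x, y) with respect to (u, v):

    ∂(x,y)/∂(u,v) = | 3  3 | = (3)(3) - (3)(-2) = 15.
                   | -2  3 |

Its absolute value is |J| = 15 (the area scaling factor).

Substituting x = 3u + 3v, y = -2u + 3v into the integrand,

    10x^2 + 10y^2 → 130u^2 + 60u v + 180v^2,

so the integral becomes

    ∬_R (130u^2 + 60u v + 180v^2) · |J| du dv = ∫_0^2 ∫_0^1 (1950u^2 + 900u v + 2700v^2) dv du.

Inner (v): 1950u^2 + 450u + 900.
Outer (u): 7900.

Therefore ∬_D (10x^2 + 10y^2) dx dy = 7900.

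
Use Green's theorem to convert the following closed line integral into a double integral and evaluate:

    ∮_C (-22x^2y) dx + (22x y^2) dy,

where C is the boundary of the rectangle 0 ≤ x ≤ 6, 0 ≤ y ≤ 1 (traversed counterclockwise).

Green's theorem converts the closed line integral into a double integral over the enclosed region D:

    ∮_C P dx + Q dy = ∬_D (∂Q/∂x - ∂P/∂y) dA.

Here P = -22x^2y, Q = 22x y^2, so

    ∂Q/∂x = 22y^2,    ∂P/∂y = -22x^2,
    ∂Q/∂x - ∂P/∂y = 22x^2 + 22y^2.

D is the region 0 ≤ x ≤ 6, 0 ≤ y ≤ 1. Evaluating the double integral:

    ∬_D (22x^2 + 22y^2) dA = ∫_0^{6} ∫_0^{1} (22x^2 + 22y^2) dy dx.

Inner (y from 0 to 1): 22x^2 + 22/3.
Outer (x from 0 to 6): 1628.

Therefore ∮_C P dx + Q dy = 1628.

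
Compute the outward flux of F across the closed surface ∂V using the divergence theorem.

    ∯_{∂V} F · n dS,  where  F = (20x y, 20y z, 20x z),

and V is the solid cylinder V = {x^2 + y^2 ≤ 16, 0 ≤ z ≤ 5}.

By the divergence theorem,

    ∯_{∂V} F · n dS = ∭_V (∇ · F) dV.

Compute the divergence:
    ∇ · F = ∂F_x/∂x + ∂F_y/∂y + ∂F_z/∂z = 20y + 20z + 20x = 20x + 20y + 20z.

In cylindrical coordinates, x = r cos(θ), y = r sin(θ), z = z, dV = r dr dθ dz, with 0 ≤ r ≤ 4, 0 ≤ θ ≤ 2π, 0 ≤ z ≤ 5.

The integrand, after substitution and multiplying by the volume element, becomes (20sqrt(2)r sin(θ + π/4) + 20z) · r, so

    ∭_V (∇·F) dV = ∫_0^{2π} ∫_0^{4} ∫_0^{5} (20sqrt(2)r sin(θ + π/4) + 20z) · r dz dr dθ.

Inner (z from 0 to 5): 50r (2sqrt(2)r sin(θ + π/4) + 5).
Middle (r from 0 to 4): 6400sqrt(2)sin(θ + π/4)/3 + 2000.
Outer (θ from 0 to 2π): 4000π.

Therefore ∯_{∂V} F · n dS = 4000π.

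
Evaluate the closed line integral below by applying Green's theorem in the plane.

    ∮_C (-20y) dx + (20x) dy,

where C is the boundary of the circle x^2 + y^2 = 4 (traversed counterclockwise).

Green's theorem converts the closed line integral into a double integral over the enclosed region D:

    ∮_C P dx + Q dy = ∬_D (∂Q/∂x - ∂P/∂y) dA.

Here P = -20y, Q = 20x, so

    ∂Q/∂x = 20,    ∂P/∂y = -20,
    ∂Q/∂x - ∂P/∂y = 40.

D is the region x^2 + y^2 ≤ 4. Evaluating the double integral:

In polar coordinates (x = r cos θ, y = r sin θ, dA = r dr dθ) the integrand becomes 40, so

    ∬_D (40) dA = ∫_0^{2π} ∫_0^{2} (40) · r dr dθ.

Inner (r from 0 to 2): 80.
Outer (θ from 0 to 2π): 160π.

Therefore ∮_C P dx + Q dy = 160π.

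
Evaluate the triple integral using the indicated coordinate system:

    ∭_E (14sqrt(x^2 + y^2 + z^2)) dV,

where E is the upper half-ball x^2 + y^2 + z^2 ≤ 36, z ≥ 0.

In spherical coordinates, x = ρ sin(φ) cos(θ), y = ρ sin(φ) sin(θ), z = ρ cos(φ), and dV = ρ^2 sin(φ) dρ dφ dθ.

The integrand becomes 14ρ, so

    ∭_E (14sqrt(x^2 + y^2 + z^2)) dV = ∫_{0}^{2π} ∫_{0}^{π/2} ∫_{0}^{6} (14ρ) · ρ^2 sin(φ) dρ dφ dθ.

Inner (ρ): 4536sin(φ).
Middle (φ): 4536.
Outer (θ): 9072π.

Therefore the triple integral equals 9072π.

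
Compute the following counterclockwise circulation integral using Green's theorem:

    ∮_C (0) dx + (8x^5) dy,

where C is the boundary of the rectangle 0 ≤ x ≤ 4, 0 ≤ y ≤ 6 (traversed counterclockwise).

Green's theorem converts the closed line integral into a double integral over the enclosed region D:

    ∮_C P dx + Q dy = ∬_D (∂Q/∂x - ∂P/∂y) dA.

Here P = 0, Q = 8x^5, so

    ∂Q/∂x = 40x^4,    ∂P/∂y = 0,
    ∂Q/∂x - ∂P/∂y = 40x^4.

D is the region 0 ≤ x ≤ 4, 0 ≤ y ≤ 6. Evaluating the double integral:

    ∬_D (40x^4) dA = ∫_0^{4} ∫_0^{6} (40x^4) dy dx.

Inner (y from 0 to 6): 240x^4.
Outer (x from 0 to 4): 49152.

Therefore ∮_C P dx + Q dy = 49152.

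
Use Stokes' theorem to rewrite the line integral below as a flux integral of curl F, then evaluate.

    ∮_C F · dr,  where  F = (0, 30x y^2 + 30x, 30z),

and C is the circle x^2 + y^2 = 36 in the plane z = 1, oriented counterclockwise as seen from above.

Let S be the flat disk x^2 + y^2 ≤ 36 in the plane z = 1, with upward unit normal n̂ = ẑ. By Stokes' theorem,

    ∮_C F · dr = ∬_S (∇ × F) · n̂ dS = ∬_D (curl F)_z dA,

where D is the disk x^2 + y^2 ≤ 36.

Compute the curl of F = (0, 30x y^2 + 30x, 30z):
    (∇ × F)_x = ∂F_z/∂y - ∂F_y/∂z = 0,
    (∇ × F)_y = ∂F_x/∂z - ∂F_z/∂x = 0,
    (∇ × F)_z = ∂F_y/∂x - ∂F_x/∂y = 30y^2 + 30.

On z = 1, (curl F)_z = 30y^2 + 30.

Convert to polar (x = r cos θ, y = r sin θ, dA = r dr dθ); the integrand becomes 30r^2sin(θ)^2 + 30, so

    ∬_D (curl F)_z dA = ∫_0^{2π} ∫_0^{6} (30r^2sin(θ)^2 + 30) · r dr dθ.

Inner (r from 0 to 6): 9720sin(θ)^2 + 540.
Outer (θ from 0 to 2π): 10800π.

Therefore ∮_C F · dr = 10800π.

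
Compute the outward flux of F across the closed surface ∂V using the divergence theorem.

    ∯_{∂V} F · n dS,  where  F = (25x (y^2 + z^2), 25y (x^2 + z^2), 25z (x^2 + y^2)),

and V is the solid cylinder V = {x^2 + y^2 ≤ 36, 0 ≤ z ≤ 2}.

By the divergence theorem,

    ∯_{∂V} F · n dS = ∭_V (∇ · F) dV.

Compute the divergence:
    ∇ · F = ∂F_x/∂x + ∂F_y/∂y + ∂F_z/∂z = 25y^2 + 25z^2 + 25x^2 + 25z^2 + 25x^2 + 25y^2 = 50x^2 + 50y^2 + 50z^2.

In cylindrical coordinates, x = r cos(θ), y = r sin(θ), z = z, dV = r dr dθ dz, with 0 ≤ r ≤ 6, 0 ≤ θ ≤ 2π, 0 ≤ z ≤ 2.

The integrand, after substitution and multiplying by the volume element, becomes (50r^2 + 50z^2) · r, so

    ∭_V (∇·F) dV = ∫_0^{2π} ∫_0^{6} ∫_0^{2} (50r^2 + 50z^2) · r dz dr dθ.

Inner (z from 0 to 2): 100r (r^2 + 4/3).
Middle (r from 0 to 6): 34800.
Outer (θ from 0 to 2π): 69600π.

Therefore ∯_{∂V} F · n dS = 69600π.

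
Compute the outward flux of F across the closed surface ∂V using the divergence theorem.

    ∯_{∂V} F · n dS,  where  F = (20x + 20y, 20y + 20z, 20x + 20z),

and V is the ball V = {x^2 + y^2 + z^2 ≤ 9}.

By the divergence theorem,

    ∯_{∂V} F · n dS = ∭_V (∇ · F) dV.

Compute the divergence:
    ∇ · F = ∂F_x/∂x + ∂F_y/∂y + ∂F_z/∂z = 20 + 20 + 20 = 60.

In spherical coordinates, x = ρ sin(φ) cos(θ), y = ρ sin(φ) sin(θ), z = ρ cos(φ), dV = ρ^2 sin(φ) dρ dφ dθ, with 0 ≤ ρ ≤ 3, 0 ≤ φ ≤ π, 0 ≤ θ ≤ 2π.

The integrand, after substitution and multiplying by the volume element, becomes (60) · ρ^2 sin(φ), so

    ∭_V (∇·F) dV = ∫_0^{2π} ∫_0^{π} ∫_0^{3} (60) · ρ^2 sin(φ) dρ dφ dθ.

Inner (ρ from 0 to 3): 540sin(φ).
Middle (φ from 0 to π): 1080.
Outer (θ from 0 to 2π): 2160π.

Therefore ∯_{∂V} F · n dS = 2160π.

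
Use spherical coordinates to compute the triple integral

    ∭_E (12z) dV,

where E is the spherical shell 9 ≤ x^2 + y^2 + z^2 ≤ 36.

In spherical coordinates, x = ρ sin(φ) cos(θ), y = ρ sin(φ) sin(θ), z = ρ cos(φ), and dV = ρ^2 sin(φ) dρ dφ dθ.

The integrand becomes 12ρ cos(φ), so

    ∭_E (12z) dV = ∫_{0}^{2π} ∫_{0}^{π} ∫_{3}^{6} (12ρ cos(φ)) · ρ^2 sin(φ) dρ dφ dθ.

Inner (ρ): 3645sin(2φ)/2.
Middle (φ): 0.
Outer (θ): 0.

Therefore the triple integral equals 0.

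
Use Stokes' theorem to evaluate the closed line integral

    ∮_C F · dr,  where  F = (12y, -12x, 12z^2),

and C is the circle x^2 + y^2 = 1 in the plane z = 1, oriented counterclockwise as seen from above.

Let S be the flat disk x^2 + y^2 ≤ 1 in the plane z = 1, with upward unit normal n̂ = ẑ. By Stokes' theorem,

    ∮_C F · dr = ∬_S (∇ × F) · n̂ dS = ∬_D (curl F)_z dA,

where D is the disk x^2 + y^2 ≤ 1.

Compute the curl of F = (12y, -12x, 12z^2):
    (∇ × F)_x = ∂F_z/∂y - ∂F_y/∂z = 0,
    (∇ × F)_y = ∂F_x/∂z - ∂F_z/∂x = 0,
    (∇ × F)_z = ∂F_y/∂x - ∂F_x/∂y = -24.

On z = 1, (curl F)_z = -24.

Convert to polar (x = r cos θ, y = r sin θ, dA = r dr dθ); the integrand becomes -24, so

    ∬_D (curl F)_z dA = ∫_0^{2π} ∫_0^{1} (-24) · r dr dθ.

Inner (r from 0 to 1): -12.
Outer (θ from 0 to 2π): -24π.

Therefore ∮_C F · dr = -24π.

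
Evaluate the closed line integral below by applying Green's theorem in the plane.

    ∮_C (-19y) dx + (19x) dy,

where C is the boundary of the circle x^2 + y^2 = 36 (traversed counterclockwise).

Green's theorem converts the closed line integral into a double integral over the enclosed region D:

    ∮_C P dx + Q dy = ∬_D (∂Q/∂x - ∂P/∂y) dA.

Here P = -19y, Q = 19x, so

    ∂Q/∂x = 19,    ∂P/∂y = -19,
    ∂Q/∂x - ∂P/∂y = 38.

D is the region x^2 + y^2 ≤ 36. Evaluating the double integral:

In polar coordinates (x = r cos θ, y = r sin θ, dA = r dr dθ) the integrand becomes 38, so

    ∬_D (38) dA = ∫_0^{2π} ∫_0^{6} (38) · r dr dθ.

Inner (r from 0 to 6): 684.
Outer (θ from 0 to 2π): 1368π.

Therefore ∮_C P dx + Q dy = 1368π.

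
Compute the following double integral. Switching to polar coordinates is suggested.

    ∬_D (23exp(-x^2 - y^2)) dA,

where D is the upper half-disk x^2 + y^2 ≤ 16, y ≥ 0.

The region D is 0 ≤ r ≤ 4, 0 ≤ θ ≤ π in polar coordinates, where x = r cos(θ), y = r sin(θ), and dA = r dr dθ.

Under the substitution, the integrand becomes 23exp(-r^2), so

    ∬_D (23exp(-x^2 - y^2)) dA = ∫_{0}^{π} ∫_{0}^{4} (23exp(-r^2)) · r dr dθ.

Inner integral (in r): ∫_{0}^{4} (23exp(-r^2)) · r dr = 23/2 - 23exp(-16)/2.

Outer integral (in θ): ∫_{0}^{π} (23/2 - 23exp(-16)/2) dθ = -23π (1 - exp(16))exp(-16)/2.

Therefore ∬_D (23exp(-x^2 - y^2)) dA = -23π (1 - exp(16))exp(-16)/2.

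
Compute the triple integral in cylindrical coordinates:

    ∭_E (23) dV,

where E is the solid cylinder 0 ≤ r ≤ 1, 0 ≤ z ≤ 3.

In cylindrical coordinates, x = r cos(θ), y = r sin(θ), z = z, and dV = r dr dθ dz.

The integrand becomes 23, so

    ∭_E (23) dV = ∫_{0}^{2π} ∫_{0}^{1} ∫_{0}^{3} (23) · r dz dr dθ.

Inner (z): 69r.
Middle (r from 0 to 1): 69/2.
Outer (θ): 69π.

Therefore the triple integral equals 69π.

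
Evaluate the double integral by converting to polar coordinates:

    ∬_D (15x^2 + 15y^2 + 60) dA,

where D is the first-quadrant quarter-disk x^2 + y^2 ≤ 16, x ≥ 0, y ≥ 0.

The region D is 0 ≤ r ≤ 4, 0 ≤ θ ≤ π/2 in polar coordinates, where x = r cos(θ), y = r sin(θ), and dA = r dr dθ.

Under the substitution, the integrand becomes 15r^2 + 60, so

    ∬_D (15x^2 + 15y^2 + 60) dA = ∫_{0}^{π/2} ∫_{0}^{4} (15r^2 + 60) · r dr dθ.

Inner integral (in r): ∫_{0}^{4} (15r^2 + 60) · r dr = 1440.

Outer integral (in θ): ∫_{0}^{π/2} (1440) dθ = 720π.

Therefore ∬_D (15x^2 + 15y^2 + 60) dA = 720π.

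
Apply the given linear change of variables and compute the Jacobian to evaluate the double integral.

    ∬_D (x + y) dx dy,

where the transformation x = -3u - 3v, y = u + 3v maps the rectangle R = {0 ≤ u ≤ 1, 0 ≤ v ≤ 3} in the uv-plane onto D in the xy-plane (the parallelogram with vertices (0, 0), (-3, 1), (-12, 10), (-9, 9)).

Compute the Jacobian determinant of (x, y) with respect to (u, v):

    ∂(x,y)/∂(u,v) = | -3  -3 | = (-3)(3) - (-3)(1) = -6.
                   | 1  3 |

Its absolute value is |J| = 6 (the area scaling factor).

Substituting x = -3u - 3v, y = u + 3v into the integrand,

    x + y → -2u,

so the integral becomes

    ∬_R (-2u) · |J| du dv = ∫_0^1 ∫_0^3 (-12u) dv du.

Inner (v): -36u.
Outer (u): -18.

Therefore ∬_D (x + y) dx dy = -18.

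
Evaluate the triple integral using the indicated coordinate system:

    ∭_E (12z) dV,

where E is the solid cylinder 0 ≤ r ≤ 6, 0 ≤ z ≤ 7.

In cylindrical coordinates, x = r cos(θ), y = r sin(θ), z = z, and dV = r dr dθ dz.

The integrand becomes 12z, so

    ∭_E (12z) dV = ∫_{0}^{2π} ∫_{0}^{6} ∫_{0}^{7} (12z) · r dz dr dθ.

Inner (z): 294r.
Middle (r from 0 to 6): 5292.
Outer (θ): 10584π.

Therefore the triple integral equals 10584π.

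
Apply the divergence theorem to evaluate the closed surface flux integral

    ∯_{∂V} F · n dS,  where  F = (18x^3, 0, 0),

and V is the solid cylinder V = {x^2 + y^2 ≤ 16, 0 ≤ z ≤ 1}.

By the divergence theorem,

    ∯_{∂V} F · n dS = ∭_V (∇ · F) dV.

Compute the divergence:
    ∇ · F = ∂F_x/∂x + ∂F_y/∂y + ∂F_z/∂z = 54x^2 + 0 + 0 = 54x^2.

In cylindrical coordinates, x = r cos(θ), y = r sin(θ), z = z, dV = r dr dθ dz, with 0 ≤ r ≤ 4, 0 ≤ θ ≤ 2π, 0 ≤ z ≤ 1.

The integrand, after substitution and multiplying by the volume element, becomes (54r^2cos(θ)^2) · r, so

    ∭_V (∇·F) dV = ∫_0^{2π} ∫_0^{4} ∫_0^{1} (54r^2cos(θ)^2) · r dz dr dθ.

Inner (z from 0 to 1): 54r^3cos(θ)^2.
Middle (r from 0 to 4): 3456cos(θ)^2.
Outer (θ from 0 to 2π): 3456π.

Therefore ∯_{∂V} F · n dS = 3456π.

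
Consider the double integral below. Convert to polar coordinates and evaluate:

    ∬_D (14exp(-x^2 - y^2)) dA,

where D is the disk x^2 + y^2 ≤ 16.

The region D is 0 ≤ r ≤ 4, 0 ≤ θ ≤ 2π in polar coordinates, where x = r cos(θ), y = r sin(θ), and dA = r dr dθ.

Under the substitution, the integrand becomes 14exp(-r^2), so

    ∬_D (14exp(-x^2 - y^2)) dA = ∫_{0}^{2π} ∫_{0}^{4} (14exp(-r^2)) · r dr dθ.

Inner integral (in r): ∫_{0}^{4} (14exp(-r^2)) · r dr = 7 - 7exp(-16).

Outer integral (in θ): ∫_{0}^{2π} (7 - 7exp(-16)) dθ = -14π exp(-16) + 14π.

Therefore ∬_D (14exp(-x^2 - y^2)) dA = -14π exp(-16) + 14π.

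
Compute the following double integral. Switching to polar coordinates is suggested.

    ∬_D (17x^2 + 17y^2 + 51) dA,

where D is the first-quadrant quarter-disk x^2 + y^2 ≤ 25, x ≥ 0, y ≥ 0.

The region D is 0 ≤ r ≤ 5, 0 ≤ θ ≤ π/2 in polar coordinates, where x = r cos(θ), y = r sin(θ), and dA = r dr dθ.

Under the substitution, the integrand becomes 17r^2 + 51, so

    ∬_D (17x^2 + 17y^2 + 51) dA = ∫_{0}^{π/2} ∫_{0}^{5} (17r^2 + 51) · r dr dθ.

Inner integral (in r): ∫_{0}^{5} (17r^2 + 51) · r dr = 13175/4.

Outer integral (in θ): ∫_{0}^{π/2} (13175/4) dθ = 13175π/8.

Therefore ∬_D (17x^2 + 17y^2 + 51) dA = 13175π/8.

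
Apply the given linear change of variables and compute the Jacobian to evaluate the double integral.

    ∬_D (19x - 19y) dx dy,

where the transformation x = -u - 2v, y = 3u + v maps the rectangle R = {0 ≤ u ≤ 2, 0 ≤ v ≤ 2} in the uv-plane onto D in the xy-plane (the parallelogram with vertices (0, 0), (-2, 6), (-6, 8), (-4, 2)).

Compute the Jacobian determinant of (x, y) with respect to (u, v):

    ∂(x,y)/∂(u,v) = | -1  -2 | = (-1)(1) - (-2)(3) = 5.
                   | 3  1 |

Its absolute value is |J| = 5 (the area scaling factor).

Substituting x = -u - 2v, y = 3u + v into the integrand,

    19x - 19y → -76u - 57v,

so the integral becomes

    ∬_R (-76u - 57v) · |J| du dv = ∫_0^2 ∫_0^2 (-380u - 285v) dv du.

Inner (v): -760u - 570.
Outer (u): -2660.

Therefore ∬_D (19x - 19y) dx dy = -2660.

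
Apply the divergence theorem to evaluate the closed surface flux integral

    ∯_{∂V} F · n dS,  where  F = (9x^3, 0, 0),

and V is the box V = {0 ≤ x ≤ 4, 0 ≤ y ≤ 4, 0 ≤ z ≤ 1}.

By the divergence theorem,

    ∯_{∂V} F · n dS = ∭_V (∇ · F) dV.

Compute the divergence:
    ∇ · F = ∂F_x/∂x + ∂F_y/∂y + ∂F_z/∂z = 27x^2 + 0 + 0 = 27x^2.

V is a rectangular box, so dV = dx dy dz with 0 ≤ x ≤ 4, 0 ≤ y ≤ 4, 0 ≤ z ≤ 1.

Integrate (27x^2) over V as an iterated integral:

    ∭_V (∇·F) dV = ∫_0^{4} ∫_0^{4} ∫_0^{1} (27x^2) dz dy dx.

Inner (z from 0 to 1): 27x^2.
Middle (y from 0 to 4): 108x^2.
Outer (x from 0 to 4): 2304.

Therefore ∯_{∂V} F · n dS = 2304.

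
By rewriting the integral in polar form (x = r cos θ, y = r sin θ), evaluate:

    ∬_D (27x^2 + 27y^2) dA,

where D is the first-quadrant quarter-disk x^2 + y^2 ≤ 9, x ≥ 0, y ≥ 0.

The region D is 0 ≤ r ≤ 3, 0 ≤ θ ≤ π/2 in polar coordinates, where x = r cos(θ), y = r sin(θ), and dA = r dr dθ.

Under the substitution, the integrand becomes 27r^2, so

    ∬_D (27x^2 + 27y^2) dA = ∫_{0}^{π/2} ∫_{0}^{3} (27r^2) · r dr dθ.

Inner integral (in r): ∫_{0}^{3} (27r^2) · r dr = 2187/4.

Outer integral (in θ): ∫_{0}^{π/2} (2187/4) dθ = 2187π/8.

Therefore ∬_D (27x^2 + 27y^2) dA = 2187π/8.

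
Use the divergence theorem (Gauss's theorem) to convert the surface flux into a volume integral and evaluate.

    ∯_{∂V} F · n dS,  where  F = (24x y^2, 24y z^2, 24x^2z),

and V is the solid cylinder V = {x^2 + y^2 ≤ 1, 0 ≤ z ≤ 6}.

By the divergence theorem,

    ∯_{∂V} F · n dS = ∭_V (∇ · F) dV.

Compute the divergence:
    ∇ · F = ∂F_x/∂x + ∂F_y/∂y + ∂F_z/∂z = 24y^2 + 24z^2 + 24x^2 = 24x^2 + 24y^2 + 24z^2.

In cylindrical coordinates, x = r cos(θ), y = r sin(θ), z = z, dV = r dr dθ dz, with 0 ≤ r ≤ 1, 0 ≤ θ ≤ 2π, 0 ≤ z ≤ 6.

The integrand, after substitution and multiplying by the volume element, becomes (24r^2 + 24z^2) · r, so

    ∭_V (∇·F) dV = ∫_0^{2π} ∫_0^{1} ∫_0^{6} (24r^2 + 24z^2) · r dz dr dθ.

Inner (z from 0 to 6): 144r (r^2 + 12).
Middle (r from 0 to 1): 900.
Outer (θ from 0 to 2π): 1800π.

Therefore ∯_{∂V} F · n dS = 1800π.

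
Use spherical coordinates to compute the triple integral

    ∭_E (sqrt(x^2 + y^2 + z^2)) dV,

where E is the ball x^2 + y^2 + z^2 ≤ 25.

In spherical coordinates, x = ρ sin(φ) cos(θ), y = ρ sin(φ) sin(θ), z = ρ cos(φ), and dV = ρ^2 sin(φ) dρ dφ dθ.

The integrand becomes ρ, so

    ∭_E (sqrt(x^2 + y^2 + z^2)) dV = ∫_{0}^{2π} ∫_{0}^{π} ∫_{0}^{5} (ρ) · ρ^2 sin(φ) dρ dφ dθ.

Inner (ρ): 625sin(φ)/4.
Middle (φ): 625/2.
Outer (θ): 625π.

Therefore the triple integral equals 625π.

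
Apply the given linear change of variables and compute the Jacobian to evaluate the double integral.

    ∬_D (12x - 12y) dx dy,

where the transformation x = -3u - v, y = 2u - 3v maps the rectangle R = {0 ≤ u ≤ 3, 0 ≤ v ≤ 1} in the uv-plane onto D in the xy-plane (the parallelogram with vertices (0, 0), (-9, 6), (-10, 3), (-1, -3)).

Compute the Jacobian determinant of (x, y) with respect to (u, v):

    ∂(x,y)/∂(u,v) = | -3  -1 | = (-3)(-3) - (-1)(2) = 11.
                   | 2  -3 |

Its absolute value is |J| = 11 (the area scaling factor).

Substituting x = -3u - v, y = 2u - 3v into the integrand,

    12x - 12y → -60u + 24v,

so the integral becomes

    ∬_R (-60u + 24v) · |J| du dv = ∫_0^3 ∫_0^1 (-660u + 264v) dv du.

Inner (v): 132 - 660u.
Outer (u): -2574.

Therefore ∬_D (12x - 12y) dx dy = -2574.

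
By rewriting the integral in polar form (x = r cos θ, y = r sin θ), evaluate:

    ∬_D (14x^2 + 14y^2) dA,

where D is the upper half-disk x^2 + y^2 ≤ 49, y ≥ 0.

The region D is 0 ≤ r ≤ 7, 0 ≤ θ ≤ π in polar coordinates, where x = r cos(θ), y = r sin(θ), and dA = r dr dθ.

Under the substitution, the integrand becomes 14r^2, so

    ∬_D (14x^2 + 14y^2) dA = ∫_{0}^{π} ∫_{0}^{7} (14r^2) · r dr dθ.

Inner integral (in r): ∫_{0}^{7} (14r^2) · r dr = 16807/2.

Outer integral (in θ): ∫_{0}^{π} (16807/2) dθ = 16807π/2.

Therefore ∬_D (14x^2 + 14y^2) dA = 16807π/2.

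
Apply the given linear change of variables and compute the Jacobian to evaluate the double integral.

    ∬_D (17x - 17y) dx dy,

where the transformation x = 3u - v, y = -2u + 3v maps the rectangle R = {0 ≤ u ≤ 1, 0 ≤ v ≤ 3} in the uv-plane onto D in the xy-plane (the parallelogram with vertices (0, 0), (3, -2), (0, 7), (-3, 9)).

Compute the Jacobian determinant of (x, y) with respect to (u, v):

    ∂(x,y)/∂(u,v) = | 3  -1 | = (3)(3) - (-1)(-2) = 7.
                   | -2  3 |

Its absolute value is |J| = 7 (the area scaling factor).

Substituting x = 3u - v, y = -2u + 3v into the integrand,

    17x - 17y → 85u - 68v,

so the integral becomes

    ∬_R (85u - 68v) · |J| du dv = ∫_0^1 ∫_0^3 (595u - 476v) dv du.

Inner (v): 1785u - 2142.
Outer (u): -2499/2.

Therefore ∬_D (17x - 17y) dx dy = -2499/2.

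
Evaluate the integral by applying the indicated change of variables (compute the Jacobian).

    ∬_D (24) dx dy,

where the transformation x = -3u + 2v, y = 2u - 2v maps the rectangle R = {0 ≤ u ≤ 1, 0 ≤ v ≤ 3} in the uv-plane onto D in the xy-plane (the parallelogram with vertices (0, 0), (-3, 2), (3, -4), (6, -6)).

Compute the Jacobian determinant of (x, y) with respect to (u, v):

    ∂(x,y)/∂(u,v) = | -3  2 | = (-3)(-2) - (2)(2) = 2.
                   | 2  -2 |

Its absolute value is |J| = 2 (the area scaling factor).

Substituting x = -3u + 2v, y = 2u - 2v into the integrand,

    24 → 24,

so the integral becomes

    ∬_R (24) · |J| du dv = ∫_0^1 ∫_0^3 (48) dv du.

Inner (v): 144.
Outer (u): 144.

Therefore ∬_D (24) dx dy = 144.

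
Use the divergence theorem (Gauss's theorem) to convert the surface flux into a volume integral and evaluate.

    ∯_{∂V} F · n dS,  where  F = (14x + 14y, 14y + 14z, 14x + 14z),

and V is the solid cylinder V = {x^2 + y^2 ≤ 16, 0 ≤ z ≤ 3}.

By the divergence theorem,

    ∯_{∂V} F · n dS = ∭_V (∇ · F) dV.

Compute the divergence:
    ∇ · F = ∂F_x/∂x + ∂F_y/∂y + ∂F_z/∂z = 14 + 14 + 14 = 42.

In cylindrical coordinates, x = r cos(θ), y = r sin(θ), z = z, dV = r dr dθ dz, with 0 ≤ r ≤ 4, 0 ≤ θ ≤ 2π, 0 ≤ z ≤ 3.

The integrand, after substitution and multiplying by the volume element, becomes (42) · r, so

    ∭_V (∇·F) dV = ∫_0^{2π} ∫_0^{4} ∫_0^{3} (42) · r dz dr dθ.

Inner (z from 0 to 3): 126r.
Middle (r from 0 to 4): 1008.
Outer (θ from 0 to 2π): 2016π.

Therefore ∯_{∂V} F · n dS = 2016π.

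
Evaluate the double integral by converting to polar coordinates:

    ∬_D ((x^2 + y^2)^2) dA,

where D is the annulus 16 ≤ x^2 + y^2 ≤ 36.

The region D is 4 ≤ r ≤ 6, 0 ≤ θ ≤ 2π in polar coordinates, where x = r cos(θ), y = r sin(θ), and dA = r dr dθ.

Under the substitution, the integrand becomes r^4, so

    ∬_D ((x^2 + y^2)^2) dA = ∫_{0}^{2π} ∫_{4}^{6} (r^4) · r dr dθ.

Inner integral (in r): ∫_{4}^{6} (r^4) · r dr = 21280/3.

Outer integral (in θ): ∫_{0}^{2π} (21280/3) dθ = 42560π/3.

Therefore ∬_D ((x^2 + y^2)^2) dA = 42560π/3.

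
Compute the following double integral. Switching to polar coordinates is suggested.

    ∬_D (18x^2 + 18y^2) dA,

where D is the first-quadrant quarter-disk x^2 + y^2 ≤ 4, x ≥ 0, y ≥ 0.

The region D is 0 ≤ r ≤ 2, 0 ≤ θ ≤ π/2 in polar coordinates, where x = r cos(θ), y = r sin(θ), and dA = r dr dθ.

Under the substitution, the integrand becomes 18r^2, so

    ∬_D (18x^2 + 18y^2) dA = ∫_{0}^{π/2} ∫_{0}^{2} (18r^2) · r dr dθ.

Inner integral (in r): ∫_{0}^{2} (18r^2) · r dr = 72.

Outer integral (in θ): ∫_{0}^{π/2} (72) dθ = 36π.

Therefore ∬_D (18x^2 + 18y^2) dA = 36π.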